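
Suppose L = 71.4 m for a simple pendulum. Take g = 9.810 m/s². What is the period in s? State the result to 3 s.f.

17.0 s

T is given directly by: T = 2π√(L/g).
L = 71.4 m; g = 9.810 m/s².
T = 16.95 s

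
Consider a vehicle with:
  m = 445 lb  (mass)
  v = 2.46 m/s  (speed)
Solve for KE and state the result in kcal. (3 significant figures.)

KE is given directly by: KE = ½mv².
m = 445 lb = 201.8 kg; v = 2.46 m/s.
KE = 610.8 J
610.8 J × (1 kcal / 4184 J) = 0.1460 kcal

0.146 kcal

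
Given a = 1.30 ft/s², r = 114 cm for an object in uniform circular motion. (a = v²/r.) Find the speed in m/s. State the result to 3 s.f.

0.672 m/s

Rearranging a = v²/r for v: v = √(a·r).
a = 1.30 ft/s² = 0.3962 m/s²; r = 114 cm = 1.140 m.
v = 0.6721 m/s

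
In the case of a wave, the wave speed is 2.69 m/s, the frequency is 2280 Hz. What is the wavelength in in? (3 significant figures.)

0.0464 in

Solving v = f·λ for λ: λ = v/f.
v = 2.69 m/s; f = 2280 Hz.
λ = 0.001180 m
0.001180 m × (1 in / 0.02540 m) = 0.04645 in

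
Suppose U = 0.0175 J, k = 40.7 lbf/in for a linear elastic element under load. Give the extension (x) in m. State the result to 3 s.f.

Rearranging: x = √(2U/k).
U = 0.0175 J; k = 40.7 lbf/in = 7128 N/m.
x = 0.002216 m

0.00222 m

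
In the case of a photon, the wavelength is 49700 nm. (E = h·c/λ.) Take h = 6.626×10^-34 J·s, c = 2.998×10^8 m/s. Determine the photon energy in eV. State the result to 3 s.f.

E is given directly by: E = hc/λ.
λ = 49700 nm = 4.970×10^-5 m; h = 6.626×10^-34 J·s; c = 2.998×10^8 m/s.
E = 3.997×10^-21 J  (the unit combination reduces to kg·m²/s² = J)
3.997×10^-21 J × (1 eV / 1.602×10^-19 J) = 0.02495 eV

0.0249 eV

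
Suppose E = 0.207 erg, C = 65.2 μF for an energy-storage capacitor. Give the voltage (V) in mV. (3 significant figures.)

Solving E = ½C·V² for V: V = √(2E/C).
E = 0.207 erg = 2.070×10^-8 J; C = 65.2 μF = 6.520×10^-5 F.
V = 0.02520 V  (the unit combination reduces to kg·m²/(A·s³) = V)
0.02520 V × (1 mV / 0.001000 V) = 25.20 mV

25.2 mV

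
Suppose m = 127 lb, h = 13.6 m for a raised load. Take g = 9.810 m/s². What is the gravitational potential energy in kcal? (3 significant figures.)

PE is given directly by: PE = mgh.
m = 127 lb = 57.61 kg; h = 13.6 m; g = 9.810 m/s².
PE = 7686 J
7686 J × (1 kcal / 4184 J) = 1.837 kcal

1.84 kcal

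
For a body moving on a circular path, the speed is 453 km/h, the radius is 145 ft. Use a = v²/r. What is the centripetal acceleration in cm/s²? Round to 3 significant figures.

a is given directly by: a = v²/r.
v = 453 km/h = 125.8 m/s; r = 145 ft = 44.20 m.
a = 358.3 m/s²
358.3 m/s² × (1 cm/s² / 0.01000 m/s²) = 35827 cm/s²

35800 cm/s²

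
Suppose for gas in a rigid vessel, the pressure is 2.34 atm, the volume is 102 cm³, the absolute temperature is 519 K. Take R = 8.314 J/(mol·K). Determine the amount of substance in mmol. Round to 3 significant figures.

5.60 mmol

From the ideal-gas law: n = PV/(RT).
P = 2.34 atm = 2.371×10^5 Pa; V = 102 cm³ = 1.020×10^-4 m³; T = 519 K; R = 8.314 J/(mol·K).
n = 0.005605 mol
0.005605 mol × (1 mmol / 0.001000 mol) = 5.605 mmol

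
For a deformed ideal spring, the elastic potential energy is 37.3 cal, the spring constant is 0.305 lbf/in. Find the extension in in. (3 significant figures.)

Rearranging U = ½k·x² for x: x = √(2U/k).
U = 37.3 cal = 156.1 J; k = 0.305 lbf/in = 53.41 N/m.
x = 2.417 m
2.417 m × (1 in / 0.02540 m) = 95.17 in

95.2 in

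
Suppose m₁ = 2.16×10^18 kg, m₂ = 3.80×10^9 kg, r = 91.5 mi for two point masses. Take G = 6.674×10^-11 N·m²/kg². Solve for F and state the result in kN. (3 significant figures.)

25300 kN

F is given directly by: F = Gm₁m₂/r².
m₁ = 2.16×10^18 kg; m₂ = 3.80×10^9 kg; r = 91.5 mi = 1.473×10^5 m; G = 6.674×10^-11 N·m²/kg².
F = 2.526×10^7 N  (the unit combination reduces to kg·m/s² = N)
2.526×10^7 N × (1 kN / 1000 N) = 25263 kN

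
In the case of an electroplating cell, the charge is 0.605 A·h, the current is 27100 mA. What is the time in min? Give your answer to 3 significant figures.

Solving q = I·t for t: t = q/I.
q = 0.605 A·h = 2178 C; I = 27100 mA = 27.10 A.
t = 80.37 s
80.37 s × (1 min / 60.00 s) = 1.339 min

1.34 min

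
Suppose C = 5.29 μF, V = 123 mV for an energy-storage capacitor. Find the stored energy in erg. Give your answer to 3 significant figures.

Directly: E = ½CV².
C = 5.29 μF = 5.290×10^-6 F; V = 123 mV = 0.1230 V.
E = 4.002×10^-8 J
4.002×10^-8 J × (1 erg / 1.000×10^-7 J) = 0.4002 erg

0.400 erg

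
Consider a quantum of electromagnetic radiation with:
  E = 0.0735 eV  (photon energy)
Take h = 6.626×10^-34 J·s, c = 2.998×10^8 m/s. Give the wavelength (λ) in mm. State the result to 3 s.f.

0.0169 mm

Rearranging E = h·c/λ for λ: λ = hc/E.
E = 0.0735 eV = 1.178×10^-20 J; h = 6.626×10^-34 J·s; c = 2.998×10^8 m/s.
λ = 1.687×10^-5 m
1.687×10^-5 m × (1 mm / 0.001000 m) = 0.01687 mm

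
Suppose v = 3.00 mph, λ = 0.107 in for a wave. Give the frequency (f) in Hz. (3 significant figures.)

493 Hz

Rearranging: f = v/λ.
v = 3.00 mph = 1.341 m/s; λ = 0.107 in = 0.002718 m.
f = 493.5 Hz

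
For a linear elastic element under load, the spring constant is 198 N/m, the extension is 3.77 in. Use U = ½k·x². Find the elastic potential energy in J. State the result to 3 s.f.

0.908 J

U is given directly by: U = ½kx².
k = 198 N/m; x = 3.77 in = 0.09576 m.
U = 0.9078 J  (the unit combination reduces to kg·m²/s² = J)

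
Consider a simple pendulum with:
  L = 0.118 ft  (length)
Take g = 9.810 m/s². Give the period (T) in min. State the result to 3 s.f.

Directly: T = 2π√(L/g).
L = 0.118 ft = 0.03597 m; g = 9.810 m/s².
T = 0.3804 s
0.3804 s × (1 min / 60.00 s) = 0.006341 min

0.00634 min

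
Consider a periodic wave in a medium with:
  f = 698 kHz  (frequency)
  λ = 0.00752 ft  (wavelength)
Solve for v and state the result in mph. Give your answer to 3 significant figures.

3580 mph

v is given directly by: v = fλ.
f = 698 kHz = 6.980×10^5 Hz; λ = 0.00752 ft = 0.002292 m.
v = 1600 m/s
1600 m/s × (1 mph / 0.4470 m/s) = 3579 mph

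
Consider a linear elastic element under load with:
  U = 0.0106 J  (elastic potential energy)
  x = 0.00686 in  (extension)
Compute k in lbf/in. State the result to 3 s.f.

Solving U = ½k·x² for k: k = 2U/x².
U = 0.0106 J; x = 0.00686 in = 1.742×10^-4 m.
k = 6.983×10^5 N/m
6.983×10^5 N/m × (1 lbf/in / 175.1 N/m) = 3987 lbf/in

3990 lbf/in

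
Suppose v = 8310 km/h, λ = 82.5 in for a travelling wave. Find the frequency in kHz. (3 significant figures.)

Solving v = f·λ for f: f = v/λ.
v = 8310 km/h = 2308 m/s; λ = 82.5 in = 2.095 m.
f = 1102 Hz
1102 Hz × (1 kHz / 1000 Hz) = 1.102 kHz

1.10 kHz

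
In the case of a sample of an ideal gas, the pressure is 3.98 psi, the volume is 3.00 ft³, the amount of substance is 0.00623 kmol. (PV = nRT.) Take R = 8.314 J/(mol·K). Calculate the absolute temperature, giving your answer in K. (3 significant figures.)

From the ideal-gas law: T = PV/(nR).
P = 3.98 psi = 27441 Pa; V = 3.00 ft³ = 0.08495 m³; n = 0.00623 kmol = 6.230 mol; R = 8.314 J/(mol·K).
T = 45.01 K

45.0 K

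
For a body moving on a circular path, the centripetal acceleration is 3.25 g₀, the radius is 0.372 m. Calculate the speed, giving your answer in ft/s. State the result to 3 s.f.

Rearranging a = v²/r for v: v = √(a·r).
a = 3.25 g₀ = 31.87 m/s²; r = 0.372 m.
v = 3.443 m/s
3.443 m/s × (1 ft/s / 0.3048 m/s) = 11.30 ft/s

11.3 ft/s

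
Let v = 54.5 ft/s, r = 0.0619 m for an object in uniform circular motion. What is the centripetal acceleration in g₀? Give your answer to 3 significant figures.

Directly: a = v²/r.
v = 54.5 ft/s = 16.61 m/s; r = 0.0619 m.
a = 4458 m/s²
4458 m/s² × (1 g₀ / 9.807 m/s²) = 454.6 g₀

455 g₀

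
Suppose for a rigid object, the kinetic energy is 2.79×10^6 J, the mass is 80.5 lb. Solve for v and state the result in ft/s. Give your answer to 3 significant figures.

1280 ft/s

Solving KE = ½mv² for v: v = √(2·KE/m).
KE = 2.79×10^6 J; m = 80.5 lb = 36.51 kg.
v = 390.9 m/s
390.9 m/s × (1 ft/s / 0.3048 m/s) = 1283 ft/s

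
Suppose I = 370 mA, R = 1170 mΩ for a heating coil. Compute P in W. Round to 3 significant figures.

0.160 W

P is given directly by: P = I²R.
I = 370 mA = 0.3700 A; R = 1170 mΩ = 1.170 Ω.
P = 0.1602 W  (the unit combination reduces to kg·m²/s³ = W)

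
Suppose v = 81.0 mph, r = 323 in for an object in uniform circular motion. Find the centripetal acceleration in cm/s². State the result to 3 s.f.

16000 cm/s²

a is given directly by: a = v²/r.
v = 81.0 mph = 36.21 m/s; r = 323 in = 8.204 m.
a = 159.8 m/s²
159.8 m/s² × (1 cm/s² / 0.01000 m/s²) = 15982 cm/s²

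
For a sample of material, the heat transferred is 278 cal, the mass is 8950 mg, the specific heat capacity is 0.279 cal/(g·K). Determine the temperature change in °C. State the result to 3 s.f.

111 °C

Rearranging: ΔT = Q/(m·c).
Q = 278 cal = 1163 J; m = 8950 mg = 0.008950 kg; c = 0.279 cal/(g·K) = 1167 J/(kg·K).
ΔT = 111.3 K
Since 1 °C = 1 K, 111.3 °C.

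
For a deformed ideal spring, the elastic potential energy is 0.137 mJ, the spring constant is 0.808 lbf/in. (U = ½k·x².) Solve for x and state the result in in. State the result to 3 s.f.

0.0548 in

Solving U = ½k·x² for x: x = √(2U/k).
U = 0.137 mJ = 1.370×10^-4 J; k = 0.808 lbf/in = 141.5 N/m.
x = 0.001392 m
0.001392 m × (1 in / 0.02540 m) = 0.05478 in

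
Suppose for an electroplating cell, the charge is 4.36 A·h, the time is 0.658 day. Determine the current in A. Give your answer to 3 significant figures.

Solving q = I·t for I: I = q/t.
q = 4.36 A·h = 15696 C; t = 0.658 day = 56851 s.
I = 0.2761 A

0.276 A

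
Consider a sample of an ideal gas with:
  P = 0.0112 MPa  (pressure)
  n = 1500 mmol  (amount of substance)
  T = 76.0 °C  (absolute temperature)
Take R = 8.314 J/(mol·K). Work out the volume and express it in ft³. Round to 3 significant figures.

13.7 ft³

From the ideal-gas law: V = nRT/P.
P = 0.0112 MPa = 11200 Pa; n = 1500 mmol = 1.500 mol; T = 76.0 °C = 349.1 K; R = 8.314 J/(mol·K).
V = 0.3888 m³
0.3888 m³ × (1 ft³ / 0.02832 m³) = 13.73 ft³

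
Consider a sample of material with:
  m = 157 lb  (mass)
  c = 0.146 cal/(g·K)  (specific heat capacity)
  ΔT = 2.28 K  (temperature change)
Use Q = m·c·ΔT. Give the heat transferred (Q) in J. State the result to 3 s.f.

99200 J

Directly: Q = mcΔT.
m = 157 lb = 71.21 kg; c = 0.146 cal/(g·K) = 610.9 J/(kg·K); ΔT = 2.28 K.
Q = 99185 J  (the unit combination reduces to kg·m²/s² = J)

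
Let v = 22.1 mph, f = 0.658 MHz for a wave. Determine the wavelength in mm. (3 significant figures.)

0.0150 mm

Rearranging v = f·λ for λ: λ = v/f.
v = 22.1 mph = 9.880 m/s; f = 0.658 MHz = 6.580×10^5 Hz.
λ = 1.501×10^-5 m
1.501×10^-5 m × (1 mm / 0.001000 m) = 0.01501 mm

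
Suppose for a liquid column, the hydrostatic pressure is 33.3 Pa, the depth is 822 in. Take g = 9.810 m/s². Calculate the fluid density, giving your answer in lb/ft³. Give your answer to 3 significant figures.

Rearranging: ρ = P/(g·h).
P = 33.3 Pa; h = 822 in = 20.88 m; g = 9.810 m/s².
ρ = 0.1626 kg/m³
0.1626 kg/m³ × (1 lb/ft³ / 16.02 kg/m³) = 0.01015 lb/ft³

0.0101 lb/ft³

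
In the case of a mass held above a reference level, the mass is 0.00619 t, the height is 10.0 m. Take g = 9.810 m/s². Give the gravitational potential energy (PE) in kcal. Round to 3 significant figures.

PE is given directly by: PE = mgh.
m = 0.00619 t = 6.190 kg; h = 10.0 m; g = 9.810 m/s².
PE = 607.2 J  (the unit combination reduces to kg·m²/s² = J)
607.2 J × (1 kcal / 4184 J) = 0.1451 kcal

0.145 kcal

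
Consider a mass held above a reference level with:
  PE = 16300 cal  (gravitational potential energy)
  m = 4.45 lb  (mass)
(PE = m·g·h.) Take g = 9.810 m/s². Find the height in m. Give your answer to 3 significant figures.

Solving PE = m·g·h for h: h = PE/(m·g).
PE = 16300 cal = 68199 J; m = 4.45 lb = 2.018 kg; g = 9.810 m/s².
h = 3444 m

3440 m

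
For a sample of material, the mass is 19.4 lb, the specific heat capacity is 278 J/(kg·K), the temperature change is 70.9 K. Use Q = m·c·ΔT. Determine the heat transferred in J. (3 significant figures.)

1.73×10^5 J

Q is given directly by: Q = mcΔT.
m = 19.4 lb = 8.800 kg; c = 278 J/(kg·K); ΔT = 70.9 K.
Q = 1.734×10^5 J  (the unit combination reduces to kg·m²/s² = J)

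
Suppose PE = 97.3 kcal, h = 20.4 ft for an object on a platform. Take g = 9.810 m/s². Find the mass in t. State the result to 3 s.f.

6.67 t

Solving PE = m·g·h for m: m = PE/(g·h).
PE = 97.3 kcal = 4.071×10^5 J; h = 20.4 ft = 6.218 m; g = 9.810 m/s².
m = 6674 kg
6674 kg × (1 t / 1000 kg) = 6.674 t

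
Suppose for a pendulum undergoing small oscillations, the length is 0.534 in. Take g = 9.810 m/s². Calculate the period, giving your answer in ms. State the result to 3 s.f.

234 ms

T is given directly by: T = 2π√(L/g).
L = 0.534 in = 0.01356 m; g = 9.810 m/s².
T = 0.2336 s
0.2336 s × (1 ms / 0.001000 s) = 233.6 ms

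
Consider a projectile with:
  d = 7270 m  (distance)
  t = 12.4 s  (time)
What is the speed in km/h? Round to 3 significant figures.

2110 km/h

v is given directly by: v = d/t.
d = 7270 m; t = 12.4 s.
v = 586.3 m/s
586.3 m/s × (1 km/h / 0.2778 m/s) = 2111 km/h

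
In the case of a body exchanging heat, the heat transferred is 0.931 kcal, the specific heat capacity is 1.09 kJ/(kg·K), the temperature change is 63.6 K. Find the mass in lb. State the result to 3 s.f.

Rearranging Q = m·c·ΔT for m: m = Q/(c·ΔT).
Q = 0.931 kcal = 3895 J; c = 1.09 kJ/(kg·K) = 1090 J/(kg·K); ΔT = 63.6 K.
m = 0.05619 kg
0.05619 kg × (1 lb / 0.4536 kg) = 0.1239 lb

0.124 lb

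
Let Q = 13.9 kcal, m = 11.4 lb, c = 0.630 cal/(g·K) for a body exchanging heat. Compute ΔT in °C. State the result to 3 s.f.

4.27 °C

Rearranging Q = m·c·ΔT for ΔT: ΔT = Q/(m·c).
Q = 13.9 kcal = 58158 J; m = 11.4 lb = 5.171 kg; c = 0.630 cal/(g·K) = 2636 J/(kg·K).
ΔT = 4.267 K
Since 1 °C = 1 K, 4.267 °C.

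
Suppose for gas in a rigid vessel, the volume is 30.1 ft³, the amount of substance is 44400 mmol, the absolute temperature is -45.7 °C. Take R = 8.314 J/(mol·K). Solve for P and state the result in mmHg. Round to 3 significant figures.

739 mmHg

Directly: P = nRT/V.
V = 30.1 ft³ = 0.8523 m³; n = 44400 mmol = 44.40 mol; T = -45.7 °C = 227.4 K; R = 8.314 J/(mol·K).
P = 98507 Pa
98507 Pa × (1 mmHg / 133.3 Pa) = 738.9 mmHg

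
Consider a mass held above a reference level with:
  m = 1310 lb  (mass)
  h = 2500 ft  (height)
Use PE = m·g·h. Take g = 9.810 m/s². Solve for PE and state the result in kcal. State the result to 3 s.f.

PE is given directly by: PE = mgh.
m = 1310 lb = 594.2 kg; h = 2500 ft = 762.0 m; g = 9.810 m/s².
PE = 4.442×10^6 J
4.442×10^6 J × (1 kcal / 4184 J) = 1062 kcal

1060 kcal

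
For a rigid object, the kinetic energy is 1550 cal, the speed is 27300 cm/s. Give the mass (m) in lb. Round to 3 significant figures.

0.384 lb

Solving KE = ½mv² for m: m = 2·KE/v².
KE = 1550 cal = 6485 J; v = 27300 cm/s = 273.0 m/s.
m = 0.1740 kg
0.1740 kg × (1 lb / 0.4536 kg) = 0.3837 lb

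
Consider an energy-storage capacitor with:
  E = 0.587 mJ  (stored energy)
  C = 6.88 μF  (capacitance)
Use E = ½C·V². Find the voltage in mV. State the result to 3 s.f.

Rearranging E = ½C·V² for V: V = √(2E/C).
E = 0.587 mJ = 5.870×10^-4 J; C = 6.88 μF = 6.880×10^-6 F.
V = 13.06 V
13.06 V × (1 mV / 0.001000 V) = 13063 mV

13100 mV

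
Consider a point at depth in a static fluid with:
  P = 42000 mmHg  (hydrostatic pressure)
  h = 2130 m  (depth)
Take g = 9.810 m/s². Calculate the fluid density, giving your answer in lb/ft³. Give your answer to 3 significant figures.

Rearranging P = ρ·g·h for ρ: ρ = P/(g·h).
P = 42000 mmHg = 5.600×10^6 Pa; h = 2130 m; g = 9.810 m/s².
ρ = 268.0 kg/m³
268.0 kg/m³ × (1 lb/ft³ / 16.02 kg/m³) = 16.73 lb/ft³

16.7 lb/ft³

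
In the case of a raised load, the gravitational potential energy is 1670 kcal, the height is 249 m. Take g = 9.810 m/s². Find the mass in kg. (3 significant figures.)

2860 kg

Rearranging PE = m·g·h for m: m = PE/(g·h).
PE = 1670 kcal = 6.987×10^6 J; h = 249 m; g = 9.810 m/s².
m = 2860 kg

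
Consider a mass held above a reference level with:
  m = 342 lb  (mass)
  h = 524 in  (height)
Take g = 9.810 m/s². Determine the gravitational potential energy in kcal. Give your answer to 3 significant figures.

PE is given directly by: PE = mgh.
m = 342 lb = 155.1 kg; h = 524 in = 13.31 m; g = 9.810 m/s².
PE = 20255 J
20255 J × (1 kcal / 4184 J) = 4.841 kcal

4.84 kcal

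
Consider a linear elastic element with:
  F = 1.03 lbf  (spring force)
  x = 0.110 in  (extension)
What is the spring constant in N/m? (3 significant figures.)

From Hooke's law: k = F/x.
F = 1.03 lbf = 4.582 N; x = 0.110 in = 0.002794 m.
k = 1640 N/m

1640 N/m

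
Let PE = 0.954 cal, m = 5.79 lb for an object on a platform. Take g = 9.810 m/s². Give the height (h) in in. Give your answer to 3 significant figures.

6.10 in

Solving PE = m·g·h for h: h = PE/(m·g).
PE = 0.954 cal = 3.992 J; m = 5.79 lb = 2.626 kg; g = 9.810 m/s².
h = 0.1549 m
0.1549 m × (1 in / 0.02540 m) = 6.099 in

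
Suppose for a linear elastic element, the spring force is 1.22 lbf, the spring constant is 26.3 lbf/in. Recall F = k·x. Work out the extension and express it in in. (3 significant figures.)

0.0464 in

From Hooke's law: x = F/k.
F = 1.22 lbf = 5.427 N; k = 26.3 lbf/in = 4606 N/m.
x = 0.001178 m
0.001178 m × (1 in / 0.02540 m) = 0.04639 in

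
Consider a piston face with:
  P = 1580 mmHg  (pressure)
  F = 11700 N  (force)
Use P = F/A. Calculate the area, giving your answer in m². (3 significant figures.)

0.0555 m²

Rearranging: A = F/P.
P = 1580 mmHg = 2.106×10^5 Pa; F = 11700 N.
A = 0.05554 m²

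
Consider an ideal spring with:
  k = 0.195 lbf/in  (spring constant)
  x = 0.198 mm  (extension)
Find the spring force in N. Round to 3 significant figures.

From Hooke's law: F = kx.
k = 0.195 lbf/in = 34.15 N/m; x = 0.198 mm = 1.980×10^-4 m.
F = 0.006762 N  (the unit combination reduces to kg·m/s² = N)

0.00676 N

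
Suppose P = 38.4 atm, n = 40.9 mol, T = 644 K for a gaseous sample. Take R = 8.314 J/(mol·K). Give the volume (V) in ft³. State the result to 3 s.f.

1.99 ft³

From the ideal-gas law: V = nRT/P.
P = 38.4 atm = 3.891×10^6 Pa; n = 40.9 mol; T = 644 K; R = 8.314 J/(mol·K).
V = 0.05628 m³
0.05628 m³ × (1 ft³ / 0.02832 m³) = 1.988 ft³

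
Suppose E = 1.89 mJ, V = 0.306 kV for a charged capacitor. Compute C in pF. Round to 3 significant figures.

40400 pF

Solving E = ½C·V² for C: C = 2E/V².
E = 1.89 mJ = 0.001890 J; V = 0.306 kV = 306.0 V.
C = 4.037×10^-8 F
4.037×10^-8 F × (1 pF / 1.000×10^-12 F) = 40369 pF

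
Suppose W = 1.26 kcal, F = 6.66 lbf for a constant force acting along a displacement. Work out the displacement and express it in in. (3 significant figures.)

Rearranging: d = W/F.
W = 1.26 kcal = 5272 J; F = 6.66 lbf = 29.63 N.
d = 178.0 m
178.0 m × (1 in / 0.02540 m) = 7006 in

7010 in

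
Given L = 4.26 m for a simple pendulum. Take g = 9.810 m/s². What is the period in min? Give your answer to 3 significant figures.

0.0690 min

Directly: T = 2π√(L/g).
L = 4.26 m; g = 9.810 m/s².
T = 4.140 s
4.140 s × (1 min / 60.00 s) = 0.06901 min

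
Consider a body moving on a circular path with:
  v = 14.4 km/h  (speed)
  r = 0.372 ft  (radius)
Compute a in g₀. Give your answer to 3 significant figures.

14.4 g₀

a is given directly by: a = v²/r.
v = 14.4 km/h = 4.000 m/s; r = 0.372 ft = 0.1134 m.
a = 141.1 m/s²
141.1 m/s² × (1 g₀ / 9.807 m/s²) = 14.39 g₀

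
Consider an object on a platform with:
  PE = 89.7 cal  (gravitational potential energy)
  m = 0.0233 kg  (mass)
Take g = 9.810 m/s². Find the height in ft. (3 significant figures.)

Rearranging PE = m·g·h for h: h = PE/(m·g).
PE = 89.7 cal = 375.3 J; m = 0.0233 kg; g = 9.810 m/s².
h = 1642 m
1642 m × (1 ft / 0.3048 m) = 5387 ft

5390 ft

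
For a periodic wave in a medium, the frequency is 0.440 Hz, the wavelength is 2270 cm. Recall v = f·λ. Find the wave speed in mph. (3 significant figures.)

22.3 mph

v is given directly by: v = fλ.
f = 0.440 Hz; λ = 2270 cm = 22.70 m.
v = 9.988 m/s
9.988 m/s × (1 mph / 0.4470 m/s) = 22.34 mph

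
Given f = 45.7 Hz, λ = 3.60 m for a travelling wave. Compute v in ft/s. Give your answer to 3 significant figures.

540 ft/s

v is given directly by: v = fλ.
f = 45.7 Hz; λ = 3.60 m.
v = 164.5 m/s
164.5 m/s × (1 ft/s / 0.3048 m/s) = 539.8 ft/s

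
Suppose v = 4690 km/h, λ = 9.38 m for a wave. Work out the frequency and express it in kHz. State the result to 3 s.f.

0.139 kHz

Rearranging v = f·λ for f: f = v/λ.
v = 4690 km/h = 1303 m/s; λ = 9.38 m.
f = 138.9 Hz
138.9 Hz × (1 kHz / 1000 Hz) = 0.1389 kHz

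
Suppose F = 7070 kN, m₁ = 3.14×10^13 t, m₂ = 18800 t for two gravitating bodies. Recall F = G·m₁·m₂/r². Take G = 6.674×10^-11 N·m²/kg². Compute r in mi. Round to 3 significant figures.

1.47 mi

From Newton's law of gravitation: r = √(G·m₁m₂/F).
F = 7070 kN = 7.070×10^6 N; m₁ = 3.14×10^13 t = 3.140×10^16 kg; m₂ = 18800 t = 1.880×10^7 kg; G = 6.674×10^-11 N·m²/kg².
r = 2361 m
2361 m × (1 mi / 1609 m) = 1.467 mi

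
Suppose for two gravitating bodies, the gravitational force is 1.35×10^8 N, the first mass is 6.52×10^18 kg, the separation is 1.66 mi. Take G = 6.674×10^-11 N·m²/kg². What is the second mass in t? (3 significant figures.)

2210 t

From Newton's law of gravitation: m₂ = F·r²/(G·m₁).
F = 1.35×10^8 N; m₁ = 6.52×10^18 kg; r = 1.66 mi = 2672 m; G = 6.674×10^-11 N·m²/kg².
m₂ = 2.214×10^6 kg
2.214×10^6 kg × (1 t / 1000 kg) = 2214 t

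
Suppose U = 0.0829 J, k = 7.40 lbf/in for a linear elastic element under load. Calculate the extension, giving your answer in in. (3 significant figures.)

Rearranging: x = √(2U/k).
U = 0.0829 J; k = 7.40 lbf/in = 1296 N/m.
x = 0.01131 m
0.01131 m × (1 in / 0.02540 m) = 0.4453 in

0.445 in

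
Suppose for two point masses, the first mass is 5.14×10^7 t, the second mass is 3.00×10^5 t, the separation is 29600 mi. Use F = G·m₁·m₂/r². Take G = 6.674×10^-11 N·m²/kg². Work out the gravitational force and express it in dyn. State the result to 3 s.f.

F is given directly by: F = Gm₁m₂/r².
m₁ = 5.14×10^7 t = 5.140×10^10 kg; m₂ = 3.00×10^5 t = 3.000×10^8 kg; r = 29600 mi = 4.764×10^7 m; G = 6.674×10^-11 N·m²/kg².
F = 4.535×10^-7 N  (the unit combination reduces to kg·m/s² = N)
4.535×10^-7 N × (1 dyn / 1.000×10^-5 N) = 0.04535 dyn

0.0454 dyn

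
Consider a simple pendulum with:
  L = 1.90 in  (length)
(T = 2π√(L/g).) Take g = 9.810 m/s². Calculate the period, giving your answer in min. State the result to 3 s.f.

0.00734 min

T is given directly by: T = 2π√(L/g).
L = 1.90 in = 0.04826 m; g = 9.810 m/s².
T = 0.4407 s
0.4407 s × (1 min / 60.00 s) = 0.007345 min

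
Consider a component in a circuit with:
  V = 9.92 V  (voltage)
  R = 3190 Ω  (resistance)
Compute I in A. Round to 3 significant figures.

0.00311 A

Rearranging V = I·R for I: I = V/R.
V = 9.92 V; R = 3190 Ω.
I = 0.003110 A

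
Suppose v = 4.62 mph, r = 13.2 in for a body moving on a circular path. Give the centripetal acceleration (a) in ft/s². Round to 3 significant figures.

41.7 ft/s²

a is given directly by: a = v²/r.
v = 4.62 mph = 2.065 m/s; r = 13.2 in = 0.3353 m.
a = 12.72 m/s²
12.72 m/s² × (1 ft/s² / 0.3048 m/s²) = 41.74 ft/s²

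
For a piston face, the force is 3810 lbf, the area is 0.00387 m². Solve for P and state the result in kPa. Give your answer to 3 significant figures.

4380 kPa

P is given directly by: P = F/A.
F = 3810 lbf = 16948 N; A = 0.00387 m².
P = 4.379×10^6 Pa
4.379×10^6 Pa × (1 kPa / 1000 Pa) = 4379 kPa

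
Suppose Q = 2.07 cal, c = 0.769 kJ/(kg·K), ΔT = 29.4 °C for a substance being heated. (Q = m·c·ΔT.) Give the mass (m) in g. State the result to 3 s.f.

0.383 g

Rearranging: m = Q/(c·ΔT).
Q = 2.07 cal = 8.661 J; c = 0.769 kJ/(kg·K) = 769.0 J/(kg·K); ΔT = 29.4 °C = 29.40 K.
m = 3.831×10^-4 kg
3.831×10^-4 kg × (1 g / 0.001000 kg) = 0.3831 g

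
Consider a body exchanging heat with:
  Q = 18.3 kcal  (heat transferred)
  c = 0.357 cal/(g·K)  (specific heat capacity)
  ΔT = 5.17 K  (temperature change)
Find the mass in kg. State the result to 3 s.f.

9.91 kg

Rearranging: m = Q/(c·ΔT).
Q = 18.3 kcal = 76567 J; c = 0.357 cal/(g·K) = 1494 J/(kg·K); ΔT = 5.17 K.
m = 9.915 kg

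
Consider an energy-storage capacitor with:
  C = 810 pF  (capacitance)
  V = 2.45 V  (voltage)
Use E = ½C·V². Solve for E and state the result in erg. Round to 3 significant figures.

0.0243 erg

Directly: E = ½CV².
C = 810 pF = 8.100×10^-10 F; V = 2.45 V.
E = 2.431×10^-9 J
2.431×10^-9 J × (1 erg / 1.000×10^-7 J) = 0.02431 erg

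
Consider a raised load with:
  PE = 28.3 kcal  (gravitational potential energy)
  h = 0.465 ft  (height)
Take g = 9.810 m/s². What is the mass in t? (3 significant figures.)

85.2 t

Solving PE = m·g·h for m: m = PE/(g·h).
PE = 28.3 kcal = 1.184×10^5 J; h = 0.465 ft = 0.1417 m; g = 9.810 m/s².
m = 85161 kg
85161 kg × (1 t / 1000 kg) = 85.16 t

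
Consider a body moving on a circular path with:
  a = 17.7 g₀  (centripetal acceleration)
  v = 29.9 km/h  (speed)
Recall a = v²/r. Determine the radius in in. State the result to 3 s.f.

15.6 in

Solving a = v²/r for r: r = v²/a.
a = 17.7 g₀ = 173.6 m/s²; v = 29.9 km/h = 8.306 m/s.
r = 0.3974 m
0.3974 m × (1 in / 0.02540 m) = 15.65 in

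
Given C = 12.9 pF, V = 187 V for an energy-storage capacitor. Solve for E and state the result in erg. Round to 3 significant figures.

2.26 erg

E is given directly by: E = ½CV².
C = 12.9 pF = 1.290×10^-11 F; V = 187 V.
E = 2.256×10^-7 J
2.256×10^-7 J × (1 erg / 1.000×10^-7 J) = 2.256 erg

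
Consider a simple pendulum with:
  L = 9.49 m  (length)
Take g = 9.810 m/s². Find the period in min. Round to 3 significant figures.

0.103 min

T is given directly by: T = 2π√(L/g).
L = 9.49 m; g = 9.810 m/s².
T = 6.180 s
6.180 s × (1 min / 60.00 s) = 0.1030 min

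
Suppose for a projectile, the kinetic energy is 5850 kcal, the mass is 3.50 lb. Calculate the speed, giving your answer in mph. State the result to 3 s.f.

Rearranging KE = ½mv² for v: v = √(2·KE/m).
KE = 5850 kcal = 2.448×10^7 J; m = 3.50 lb = 1.588 kg.
v = 5553 m/s
5553 m/s × (1 mph / 0.4470 m/s) = 12422 mph

12400 mph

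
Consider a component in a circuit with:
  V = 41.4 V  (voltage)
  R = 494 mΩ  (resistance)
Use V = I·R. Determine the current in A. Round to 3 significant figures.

From Ohm's law: I = V/R.
V = 41.4 V; R = 494 mΩ = 0.4940 Ω.
I = 83.81 A

83.8 A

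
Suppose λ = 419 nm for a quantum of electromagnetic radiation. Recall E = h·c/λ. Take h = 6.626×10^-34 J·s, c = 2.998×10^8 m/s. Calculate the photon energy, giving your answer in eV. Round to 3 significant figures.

2.96 eV

E is given directly by: E = hc/λ.
λ = 419 nm = 4.190×10^-7 m; h = 6.626×10^-34 J·s; c = 2.998×10^8 m/s.
E = 4.741×10^-19 J
4.741×10^-19 J × (1 eV / 1.602×10^-19 J) = 2.959 eV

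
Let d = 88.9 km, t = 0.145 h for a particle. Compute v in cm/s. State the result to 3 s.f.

17000 cm/s

v is given directly by: v = d/t.
d = 88.9 km = 88900 m; t = 0.145 h = 522.0 s.
v = 170.3 m/s
170.3 m/s × (1 cm/s / 0.01000 m/s) = 17031 cm/s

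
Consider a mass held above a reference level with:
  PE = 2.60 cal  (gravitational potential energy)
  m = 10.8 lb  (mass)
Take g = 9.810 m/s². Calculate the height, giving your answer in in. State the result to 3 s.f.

8.91 in

Rearranging PE = m·g·h for h: h = PE/(m·g).
PE = 2.60 cal = 10.88 J; m = 10.8 lb = 4.899 kg; g = 9.810 m/s².
h = 0.2264 m
0.2264 m × (1 in / 0.02540 m) = 8.912 in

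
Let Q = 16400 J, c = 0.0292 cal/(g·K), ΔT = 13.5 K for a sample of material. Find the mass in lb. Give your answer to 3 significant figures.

21.9 lb

Rearranging Q = m·c·ΔT for m: m = Q/(c·ΔT).
Q = 16400 J; c = 0.0292 cal/(g·K) = 122.2 J/(kg·K); ΔT = 13.5 K.
m = 9.943 kg
9.943 kg × (1 lb / 0.4536 kg) = 21.92 lb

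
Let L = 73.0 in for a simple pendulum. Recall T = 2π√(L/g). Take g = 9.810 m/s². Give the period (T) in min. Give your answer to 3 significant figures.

Directly: T = 2π√(L/g).
L = 73.0 in = 1.854 m; g = 9.810 m/s².
T = 2.732 s
2.732 s × (1 min / 60.00 s) = 0.04553 min

0.0455 min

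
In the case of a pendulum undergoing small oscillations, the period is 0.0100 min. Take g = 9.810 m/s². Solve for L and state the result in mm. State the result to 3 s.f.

Solving T = 2π√(L/g) for L: L = g·(T/2π)².
T = 0.0100 min = 0.6000 s; g = 9.810 m/s².
L = 0.08946 m
0.08946 m × (1 mm / 0.001000 m) = 89.46 mm

89.5 mm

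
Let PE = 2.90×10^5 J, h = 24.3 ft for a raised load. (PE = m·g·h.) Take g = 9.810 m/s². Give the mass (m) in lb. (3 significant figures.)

8800 lb

Rearranging: m = PE/(g·h).
PE = 2.90×10^5 J; h = 24.3 ft = 7.407 m; g = 9.810 m/s².
m = 3991 kg
3991 kg × (1 lb / 0.4536 kg) = 8799 lb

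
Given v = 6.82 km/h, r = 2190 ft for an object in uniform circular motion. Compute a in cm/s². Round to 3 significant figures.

0.538 cm/s²

Directly: a = v²/r.
v = 6.82 km/h = 1.894 m/s; r = 2190 ft = 667.5 m.
a = 0.005377 m/s²
0.005377 m/s² × (1 cm/s² / 0.01000 m/s²) = 0.5377 cm/s²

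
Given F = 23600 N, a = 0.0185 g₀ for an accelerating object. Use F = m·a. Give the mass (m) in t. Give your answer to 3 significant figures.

From Newton's second law: m = F/a.
F = 23600 N; a = 0.0185 g₀ = 0.1814 m/s².
m = 1.301×10^5 kg
1.301×10^5 kg × (1 t / 1000 kg) = 130.1 t

130 t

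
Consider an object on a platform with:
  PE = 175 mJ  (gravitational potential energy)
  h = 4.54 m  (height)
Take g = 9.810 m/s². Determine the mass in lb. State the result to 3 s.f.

Solving PE = m·g·h for m: m = PE/(g·h).
PE = 175 mJ = 0.1750 J; h = 4.54 m; g = 9.810 m/s².
m = 0.003929 kg
0.003929 kg × (1 lb / 0.4536 kg) = 0.008663 lb

0.00866 lb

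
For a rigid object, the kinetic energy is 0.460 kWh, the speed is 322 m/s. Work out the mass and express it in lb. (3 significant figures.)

70.4 lb

Rearranging: m = 2·KE/v².
KE = 0.460 kWh = 1.656×10^6 J; v = 322 m/s.
m = 31.94 kg
31.94 kg × (1 lb / 0.4536 kg) = 70.42 lb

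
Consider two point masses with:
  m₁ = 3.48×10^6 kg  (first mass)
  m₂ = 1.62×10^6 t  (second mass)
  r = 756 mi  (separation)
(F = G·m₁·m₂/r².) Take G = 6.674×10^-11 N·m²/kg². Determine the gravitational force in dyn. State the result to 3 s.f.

0.0254 dyn

From Newton's law of gravitation: F = Gm₁m₂/r².
m₁ = 3.48×10^6 kg; m₂ = 1.62×10^6 t = 1.620×10^9 kg; r = 756 mi = 1.217×10^6 m; G = 6.674×10^-11 N·m²/kg².
F = 2.542×10^-7 N  (the unit combination reduces to kg·m/s² = N)
2.542×10^-7 N × (1 dyn / 1.000×10^-5 N) = 0.02542 dyn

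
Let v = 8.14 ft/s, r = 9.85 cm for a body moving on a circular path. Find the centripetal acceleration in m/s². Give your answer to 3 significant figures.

62.5 m/s²

Directly: a = v²/r.
v = 8.14 ft/s = 2.481 m/s; r = 9.85 cm = 0.09850 m.
a = 62.49 m/s²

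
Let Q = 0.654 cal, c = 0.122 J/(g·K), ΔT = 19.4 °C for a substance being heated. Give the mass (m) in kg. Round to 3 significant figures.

0.00116 kg

Rearranging Q = m·c·ΔT for m: m = Q/(c·ΔT).
Q = 0.654 cal = 2.736 J; c = 0.122 J/(g·K) = 122.0 J/(kg·K); ΔT = 19.4 °C = 19.40 K.
m = 0.001156 kg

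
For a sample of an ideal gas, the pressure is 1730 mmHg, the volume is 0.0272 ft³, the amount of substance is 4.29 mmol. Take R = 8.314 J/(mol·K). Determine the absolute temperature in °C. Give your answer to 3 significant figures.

4710 °C

Rearranging: T = PV/(nR).
P = 1730 mmHg = 2.306×10^5 Pa; V = 0.0272 ft³ = 7.702×10^-4 m³; n = 4.29 mmol = 0.004290 mol; R = 8.314 J/(mol·K).
T = 4981 K
4981 K − 273.15 = 4708 °C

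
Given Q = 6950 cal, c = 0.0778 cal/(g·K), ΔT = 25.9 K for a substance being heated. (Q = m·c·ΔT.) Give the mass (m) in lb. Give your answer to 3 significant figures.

7.60 lb

Rearranging: m = Q/(c·ΔT).
Q = 6950 cal = 29079 J; c = 0.0778 cal/(g·K) = 325.5 J/(kg·K); ΔT = 25.9 K.
m = 3.449 kg
3.449 kg × (1 lb / 0.4536 kg) = 7.604 lb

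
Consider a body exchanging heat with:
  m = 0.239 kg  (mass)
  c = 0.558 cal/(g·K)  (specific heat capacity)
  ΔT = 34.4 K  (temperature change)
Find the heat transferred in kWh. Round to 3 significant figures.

0.00533 kWh

Directly: Q = mcΔT.
m = 0.239 kg; c = 0.558 cal/(g·K) = 2335 J/(kg·K); ΔT = 34.4 K.
Q = 19195 J  (the unit combination reduces to kg·m²/s² = J)
19195 J × (1 kWh / 3.600×10^6 J) = 0.005332 kWh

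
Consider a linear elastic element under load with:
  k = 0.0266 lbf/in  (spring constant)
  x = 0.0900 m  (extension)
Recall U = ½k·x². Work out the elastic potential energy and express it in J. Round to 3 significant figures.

Directly: U = ½kx².
k = 0.0266 lbf/in = 4.658 N/m; x = 0.0900 m.
U = 0.01887 J  (the unit combination reduces to kg·m²/s² = J)

0.0189 J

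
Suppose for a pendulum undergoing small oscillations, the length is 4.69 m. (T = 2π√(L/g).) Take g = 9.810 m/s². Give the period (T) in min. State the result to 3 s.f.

T is given directly by: T = 2π√(L/g).
L = 4.69 m; g = 9.810 m/s².
T = 4.344 s
4.344 s × (1 min / 60.00 s) = 0.07241 min

0.0724 min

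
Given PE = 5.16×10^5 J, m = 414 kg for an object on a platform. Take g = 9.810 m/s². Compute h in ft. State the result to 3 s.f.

417 ft

Solving PE = m·g·h for h: h = PE/(m·g).
PE = 5.16×10^5 J; m = 414 kg; g = 9.810 m/s².
h = 127.1 m
127.1 m × (1 ft / 0.3048 m) = 416.8 ft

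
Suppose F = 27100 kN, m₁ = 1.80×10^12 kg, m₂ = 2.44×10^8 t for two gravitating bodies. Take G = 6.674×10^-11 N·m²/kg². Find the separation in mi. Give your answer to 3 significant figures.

Rearranging: r = √(G·m₁m₂/F).
F = 27100 kN = 2.710×10^7 N; m₁ = 1.80×10^12 kg; m₂ = 2.44×10^8 t = 2.440×10^11 kg; G = 6.674×10^-11 N·m²/kg².
r = 1040 m
1040 m × (1 mi / 1609 m) = 0.6462 mi

0.646 mi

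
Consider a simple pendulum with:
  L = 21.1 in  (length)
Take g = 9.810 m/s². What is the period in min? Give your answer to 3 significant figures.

T is given directly by: T = 2π√(L/g).
L = 21.1 in = 0.5359 m; g = 9.810 m/s².
T = 1.469 s
1.469 s × (1 min / 60.00 s) = 0.02448 min

0.0245 min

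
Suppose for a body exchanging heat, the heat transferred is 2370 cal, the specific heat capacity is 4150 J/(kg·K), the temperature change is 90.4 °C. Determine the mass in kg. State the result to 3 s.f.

0.0264 kg

Rearranging: m = Q/(c·ΔT).
Q = 2370 cal = 9916 J; c = 4150 J/(kg·K); ΔT = 90.4 °C = 90.40 K.
m = 0.02643 kg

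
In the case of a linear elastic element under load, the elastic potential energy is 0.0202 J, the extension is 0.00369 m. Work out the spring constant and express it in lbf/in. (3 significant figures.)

16.9 lbf/in

Solving U = ½k·x² for k: k = 2U/x².
U = 0.0202 J; x = 0.00369 m.
k = 2967 N/m
2967 N/m × (1 lbf/in / 175.1 N/m) = 16.94 lbf/in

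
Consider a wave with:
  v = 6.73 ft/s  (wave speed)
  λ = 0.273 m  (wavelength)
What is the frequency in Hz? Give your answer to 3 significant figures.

7.51 Hz

Solving v = f·λ for f: f = v/λ.
v = 6.73 ft/s = 2.051 m/s; λ = 0.273 m.
f = 7.514 Hz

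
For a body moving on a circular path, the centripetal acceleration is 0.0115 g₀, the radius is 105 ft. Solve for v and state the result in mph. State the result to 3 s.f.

Rearranging a = v²/r for v: v = √(a·r).
a = 0.0115 g₀ = 0.1128 m/s²; r = 105 ft = 32.00 m.
v = 1.900 m/s
1.900 m/s × (1 mph / 0.4470 m/s) = 4.250 mph

4.25 mph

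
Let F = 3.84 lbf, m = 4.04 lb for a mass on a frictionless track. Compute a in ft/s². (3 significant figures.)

30.6 ft/s²

From Newton's second law: a = F/m.
F = 3.84 lbf = 17.08 N; m = 4.04 lb = 1.833 kg.
a = 9.321 m/s²
9.321 m/s² × (1 ft/s² / 0.3048 m/s²) = 30.58 ft/s²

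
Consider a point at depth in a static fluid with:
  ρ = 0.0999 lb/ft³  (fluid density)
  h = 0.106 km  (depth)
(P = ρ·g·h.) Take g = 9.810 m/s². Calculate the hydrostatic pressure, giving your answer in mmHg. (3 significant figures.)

Directly: P = ρgh.
ρ = 0.0999 lb/ft³ = 1.600 kg/m³; h = 0.106 km = 106.0 m; g = 9.810 m/s².
P = 1664 Pa
1664 Pa × (1 mmHg / 133.3 Pa) = 12.48 mmHg

12.5 mmHg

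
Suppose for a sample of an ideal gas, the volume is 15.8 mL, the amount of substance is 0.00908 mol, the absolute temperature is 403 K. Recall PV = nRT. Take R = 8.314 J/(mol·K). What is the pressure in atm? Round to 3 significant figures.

Directly: P = nRT/V.
V = 15.8 mL = 1.580×10^-5 m³; n = 0.00908 mol; T = 403 K; R = 8.314 J/(mol·K).
P = 1.926×10^6 Pa  (the unit combination reduces to kg/(m·s²) = Pa)
1.926×10^6 Pa × (1 atm / 1.013×10^5 Pa) = 19.00 atm

19.0 atm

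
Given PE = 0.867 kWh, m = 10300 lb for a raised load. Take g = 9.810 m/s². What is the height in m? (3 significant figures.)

68.1 m

Rearranging PE = m·g·h for h: h = PE/(m·g).
PE = 0.867 kWh = 3.121×10^6 J; m = 10300 lb = 4672 kg; g = 9.810 m/s².
h = 68.10 m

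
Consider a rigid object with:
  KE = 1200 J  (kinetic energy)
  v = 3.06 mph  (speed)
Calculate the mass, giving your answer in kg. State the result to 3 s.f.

1280 kg

Rearranging: m = 2·KE/v².
KE = 1200 J; v = 3.06 mph = 1.368 m/s.
m = 1283 kg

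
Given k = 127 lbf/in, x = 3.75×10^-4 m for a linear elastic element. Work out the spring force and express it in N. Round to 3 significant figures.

8.34 N

Directly: F = kx.
k = 127 lbf/in = 22241 N/m; x = 3.75×10^-4 m.
F = 8.340 N  (the unit combination reduces to kg·m/s² = N)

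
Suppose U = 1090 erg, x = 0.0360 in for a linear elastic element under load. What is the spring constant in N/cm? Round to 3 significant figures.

2.61 N/cm

Rearranging U = ½k·x² for k: k = 2U/x².
U = 1090 erg = 1.090×10^-4 J; x = 0.0360 in = 9.144×10^-4 m.
k = 260.7 N/m
260.7 N/m × (1 N/cm / 100.0 N/m) = 2.607 N/cm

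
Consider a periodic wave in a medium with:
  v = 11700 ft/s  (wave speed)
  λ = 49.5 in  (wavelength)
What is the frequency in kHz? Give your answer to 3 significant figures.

2.84 kHz

Solving v = f·λ for f: f = v/λ.
v = 11700 ft/s = 3566 m/s; λ = 49.5 in = 1.257 m.
f = 2836 Hz
2836 Hz × (1 kHz / 1000 Hz) = 2.836 kHz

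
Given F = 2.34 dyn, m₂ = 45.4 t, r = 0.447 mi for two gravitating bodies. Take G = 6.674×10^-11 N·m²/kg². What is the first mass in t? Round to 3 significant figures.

Rearranging F = G·m₁·m₂/r² for m₁: m₁ = F·r²/(G·m₂).
F = 2.34 dyn = 2.340×10^-5 N; m₂ = 45.4 t = 45400 kg; r = 0.447 mi = 719.4 m; G = 6.674×10^-11 N·m²/kg².
m₁ = 3.997×10^6 kg
3.997×10^6 kg × (1 t / 1000 kg) = 3997 t

4000 t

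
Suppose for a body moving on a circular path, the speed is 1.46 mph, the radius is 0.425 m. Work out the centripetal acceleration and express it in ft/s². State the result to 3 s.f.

Directly: a = v²/r.
v = 1.46 mph = 0.6527 m/s; r = 0.425 m.
a = 1.002 m/s²
1.002 m/s² × (1 ft/s² / 0.3048 m/s²) = 3.288 ft/s²

3.29 ft/s²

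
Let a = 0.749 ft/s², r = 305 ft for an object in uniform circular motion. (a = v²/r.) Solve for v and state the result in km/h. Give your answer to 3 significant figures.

16.6 km/h

Rearranging: v = √(a·r).
a = 0.749 ft/s² = 0.2283 m/s²; r = 305 ft = 92.96 m.
v = 4.607 m/s
4.607 m/s × (1 km/h / 0.2778 m/s) = 16.58 km/h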